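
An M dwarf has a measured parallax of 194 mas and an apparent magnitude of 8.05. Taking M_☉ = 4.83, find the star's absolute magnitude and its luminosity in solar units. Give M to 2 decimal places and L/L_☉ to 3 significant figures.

M ≈ 9.49; L/L_☉ ≈ 0.0137

d = 1/p = 1000/194 mas = 5.155 pc
M = m − 5 log₁₀ d + 5 = 8.05 − 5·0.7122 + 5 = 9.489
M − M_☉ = 9.489 − 4.83 = 4.659
L/L_☉ = 10^(−0.4 × 4.659) = 0.01369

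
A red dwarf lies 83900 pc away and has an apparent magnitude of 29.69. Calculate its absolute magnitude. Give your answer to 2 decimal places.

5 log₁₀(d/10 pc) = 5 log₁₀(83900) − 5 = 19.619
M = m − 5 log₁₀(d/10) = 29.69 − 19.619 = 10.071

M ≈ 10.07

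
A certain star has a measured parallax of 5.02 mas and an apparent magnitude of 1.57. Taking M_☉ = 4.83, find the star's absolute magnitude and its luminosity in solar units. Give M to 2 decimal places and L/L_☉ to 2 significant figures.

d = 1/p = 1000/5.02 mas = 199.2 pc
M = m − 5 log₁₀ d + 5 = 1.57 − 5·2.2993 + 5 = -4.926
M − M_☉ = -4.926 − 4.83 = -9.756
L/L_☉ = 10^(−0.4 × -9.756) = 7991

M ≈ -4.93; L/L_☉ ≈ 8000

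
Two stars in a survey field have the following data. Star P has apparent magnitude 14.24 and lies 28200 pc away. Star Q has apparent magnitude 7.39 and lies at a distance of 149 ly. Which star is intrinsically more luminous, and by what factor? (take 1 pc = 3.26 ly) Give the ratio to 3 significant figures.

Star P is more luminous, by a factor of 693.

Star P: M = m − 5 log₁₀ d + 5 = 14.24 − 5·4.4502 + 5 = -3.011
Star Q: d = 149 ly / 3.26 = 45.71 pc
Star Q: M = m − 5 log₁₀ d + 5 = 7.39 − 5·1.6600 + 5 = 4.090
ΔM = M_P − M_Q = -3.011 − (4.090) = -7.101; smaller M is more luminous → Star P.
L ratio = 10^(0.4 |ΔM|) = 10^2.841 = 692.7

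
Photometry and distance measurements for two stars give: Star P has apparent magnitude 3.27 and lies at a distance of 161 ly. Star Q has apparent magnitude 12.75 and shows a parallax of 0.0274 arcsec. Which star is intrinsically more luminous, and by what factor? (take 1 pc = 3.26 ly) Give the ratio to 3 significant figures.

Star P is more luminous, by a factor of 11300.

Star P: d = 161 ly / 3.26 = 49.39 pc
Star P: M = m − 5 log₁₀ d + 5 = 3.27 − 5·1.6936 + 5 = -0.198
Star Q: d = 1/p = 1/0.0274″ = 36.50 pc
Star Q: M = m − 5 log₁₀ d + 5 = 12.75 − 5·1.5622 + 5 = 9.939
ΔM = M_P − M_Q = -0.198 − (9.939) = -10.137; smaller M is more luminous → Star P.
L ratio = 10^(0.4 |ΔM|) = 10^4.055 = 11340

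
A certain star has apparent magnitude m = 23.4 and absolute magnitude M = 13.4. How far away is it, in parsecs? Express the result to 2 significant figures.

d ≈ 1000 pc

Distance modulus: m − M = 23.4 − (13.4) = 10.000
m − M = 5 log₁₀ d − 5
log₁₀ d = (m − M)/5 + 1 = 3.0000
d = 10^3.0000 = 1000 pc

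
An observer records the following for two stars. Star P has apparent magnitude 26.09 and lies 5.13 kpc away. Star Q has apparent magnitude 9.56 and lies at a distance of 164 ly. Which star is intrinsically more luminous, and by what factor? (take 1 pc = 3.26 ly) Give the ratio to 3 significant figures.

Star Q is more luminous, by a factor of 394.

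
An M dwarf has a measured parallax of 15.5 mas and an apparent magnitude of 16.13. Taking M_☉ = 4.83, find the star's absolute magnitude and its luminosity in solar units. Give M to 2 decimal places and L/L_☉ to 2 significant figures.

M ≈ 12.08; L/L_☉ ≈ 1.3×10^-3

d = 1/p = 1000/15.5 mas = 64.52 pc
M = m − 5 log₁₀ d + 5 = 16.13 − 5·1.8097 + 5 = 12.082
M − M_☉ = 12.082 − 4.83 = 7.252
L/L_☉ = 10^(−0.4 × 7.252) = 1.257×10^-3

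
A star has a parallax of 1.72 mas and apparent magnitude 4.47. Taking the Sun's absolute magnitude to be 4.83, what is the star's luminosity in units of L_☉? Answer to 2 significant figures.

L/L_☉ ≈ 4700

d = 1/p = 1000/1.72 mas = 581.4 pc
M = m − 5 log₁₀ d + 5 = 4.47 − 5·2.7645 + 5 = -4.352
M − M_☉ = -4.352 − 4.83 = -9.182
L/L_☉ = 10^(−0.4 × -9.182) = 4709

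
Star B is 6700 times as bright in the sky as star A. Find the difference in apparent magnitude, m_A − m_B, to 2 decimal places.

m_A − m_B ≈ 9.57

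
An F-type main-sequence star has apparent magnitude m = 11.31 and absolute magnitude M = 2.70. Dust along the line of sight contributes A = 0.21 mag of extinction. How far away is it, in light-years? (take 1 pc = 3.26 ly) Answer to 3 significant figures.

m − M = 5 log₁₀(d/10 pc) + A  ⇒  11.31 − (2.70) − 0.21 = 5 log₁₀(d/10)
8.400 = 5 log₁₀(d/10)
log₁₀ d = (m − M − A)/5 + 1 = 2.6800
d = 10^2.6800 = 478.6 pc
= 1560 ly

d ≈ 1560 ly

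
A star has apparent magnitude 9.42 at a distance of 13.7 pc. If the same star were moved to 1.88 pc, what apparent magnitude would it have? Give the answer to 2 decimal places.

Flux ∝ 1/d², so Δm = 5 log₁₀(d₂/d₁) = 5 log₁₀(1.88/13.7) = -4.313
m₂ = m₁ + Δm = 9.42 + (-4.313) = 5.107

m ≈ 5.11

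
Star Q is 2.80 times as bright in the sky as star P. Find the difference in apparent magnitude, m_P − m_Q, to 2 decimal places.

m_P − m_Q ≈ 1.12

Pogson: Δm = −2.5 log₁₀(ratio) = −2.5 log₁₀(2.80) = −2.5 × 0.4472 = -1.118
Star Q is brighter so has the smaller magnitude: m_P − m_Q is positive.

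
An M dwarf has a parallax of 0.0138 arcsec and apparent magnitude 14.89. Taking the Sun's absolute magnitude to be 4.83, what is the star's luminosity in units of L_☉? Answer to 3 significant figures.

d = 1/p = 1/0.0138″ = 72.46 pc
M = m − 5 log₁₀ d + 5 = 14.89 − 5·1.8601 + 5 = 10.589
M − M_☉ = 10.589 − 4.83 = 5.759
L/L_☉ = 10^(−0.4 × 5.759) = 4.969×10^-3

L/L_☉ ≈ 4.97×10^-3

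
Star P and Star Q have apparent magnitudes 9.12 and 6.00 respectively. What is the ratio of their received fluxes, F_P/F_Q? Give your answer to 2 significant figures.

F_P/F_Q ≈ 0.056

Δm = 9.12 − (6.00) = 3.12
Flux ratio = 10^(−0.4 Δm) = 10^(−0.4 × 3.12) = 10^-1.248 = 0.05649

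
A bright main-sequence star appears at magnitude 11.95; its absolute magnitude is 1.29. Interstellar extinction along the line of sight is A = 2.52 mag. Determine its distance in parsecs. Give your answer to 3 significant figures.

d ≈ 425 pc

m − M = 5 log₁₀(d/10 pc) + A  ⇒  11.95 − (1.29) − 2.52 = 5 log₁₀(d/10)
8.140 = 5 log₁₀(d/10)
log₁₀ d = (m − M − A)/5 + 1 = 2.6280
d = 10^2.6280 = 424.6 pc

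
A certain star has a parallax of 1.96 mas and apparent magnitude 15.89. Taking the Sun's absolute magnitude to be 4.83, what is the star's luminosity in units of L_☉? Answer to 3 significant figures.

L/L_☉ ≈ 0.0981

d = 1/p = 1000/1.96 mas = 510.2 pc
M = m − 5 log₁₀ d + 5 = 15.89 − 5·2.7077 + 5 = 7.351
M − M_☉ = 7.351 − 4.83 = 2.521
L/L_☉ = 10^(−0.4 × 2.521) = 0.09806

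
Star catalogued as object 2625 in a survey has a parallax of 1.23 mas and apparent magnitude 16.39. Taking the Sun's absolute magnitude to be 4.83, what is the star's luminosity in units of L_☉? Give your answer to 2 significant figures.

L/L_☉ ≈ 0.16

d = 1/p = 1000/1.23 mas = 813.0 pc
M = m − 5 log₁₀ d + 5 = 16.39 − 5·2.9101 + 5 = 6.840
M − M_☉ = 6.840 − 4.83 = 2.010
L/L_☉ = 10^(−0.4 × 2.010) = 0.1571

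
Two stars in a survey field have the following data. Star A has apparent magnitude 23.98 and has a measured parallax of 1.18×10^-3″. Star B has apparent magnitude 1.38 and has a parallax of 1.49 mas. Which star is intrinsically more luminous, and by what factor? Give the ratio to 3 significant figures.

Star A: d = 1/p = 1/1.18×10^-3″ = 847.5 pc
Star A: M = m − 5 log₁₀ d + 5 = 23.98 − 5·2.9281 + 5 = 14.339
Star B: p = 1.49 mas = 1.49×10^-3″ → d = 1/p = 671.1 pc
Star B: M = m − 5 log₁₀ d + 5 = 1.38 − 5·2.8268 + 5 = -7.754
ΔM = M_A − M_B = 14.339 − (-7.754) = 22.093; smaller M is more luminous → Star B.
L ratio = 10^(0.4 |ΔM|) = 10^8.837 = 6.877×10^8

Star B is more luminous, by a factor of 6.88×10^8.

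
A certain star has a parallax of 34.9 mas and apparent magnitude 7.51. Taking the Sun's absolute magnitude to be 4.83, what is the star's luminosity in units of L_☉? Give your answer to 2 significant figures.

L/L_☉ ≈ 0.70

d = 1/p = 1000/34.9 mas = 28.65 pc
M = m − 5 log₁₀ d + 5 = 7.51 − 5·1.4572 + 5 = 5.224
M − M_☉ = 5.224 − 4.83 = 0.394
L/L_☉ = 10^(−0.4 × 0.394) = 0.6956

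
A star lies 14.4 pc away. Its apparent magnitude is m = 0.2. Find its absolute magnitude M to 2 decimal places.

5 log₁₀(d/10 pc) = 5 log₁₀(14.40) − 5 = 0.792
M = m − 5 log₁₀(d/10) = 0.2 − 0.792 = -0.592

M ≈ -0.59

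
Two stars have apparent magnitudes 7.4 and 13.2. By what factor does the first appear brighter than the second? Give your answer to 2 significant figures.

Magnitude difference = -5.8
Flux ratio = 10^(−0.4 Δm) = 10^(−0.4 × -5.8) = 10^2.320 = 208.9

210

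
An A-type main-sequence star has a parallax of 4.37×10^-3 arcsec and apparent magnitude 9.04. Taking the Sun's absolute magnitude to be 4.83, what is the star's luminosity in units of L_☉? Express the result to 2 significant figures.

L/L_☉ ≈ 11

d = 1/p = 1/4.37×10^-3″ = 228.8 pc
M = m − 5 log₁₀ d + 5 = 9.04 − 5·2.3595 + 5 = 2.242
M − M_☉ = 2.242 − 4.83 = -2.588
L/L_☉ = 10^(−0.4 × -2.588) = 10.84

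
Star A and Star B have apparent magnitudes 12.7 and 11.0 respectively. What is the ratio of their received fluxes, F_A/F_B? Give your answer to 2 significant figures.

Magnitude difference = 1.7
Flux ratio = 10^(−0.4 Δm) = 10^(−0.4 × 1.7) = 10^-0.680 = 0.2089

F_A/F_B ≈ 0.21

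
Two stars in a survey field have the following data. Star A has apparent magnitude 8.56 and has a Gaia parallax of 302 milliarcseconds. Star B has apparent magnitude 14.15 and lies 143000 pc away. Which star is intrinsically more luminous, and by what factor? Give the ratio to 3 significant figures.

Star B is more luminous, by a factor of 1.08×10^7.

Star A: p = 302 mas = 0.302″ → d = 1/p = 3.311 pc
Star A: M = m − 5 log₁₀ d + 5 = 8.56 − 5·0.5200 + 5 = 10.960
Star B: M = m − 5 log₁₀ d + 5 = 14.15 − 5·5.1553 + 5 = -6.627
ΔM = M_A − M_B = 10.960 − (-6.627) = 17.587; smaller M is more luminous → Star B.
L ratio = 10^(0.4 |ΔM|) = 10^7.035 = 1.083×10^7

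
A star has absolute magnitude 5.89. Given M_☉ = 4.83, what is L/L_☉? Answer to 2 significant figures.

L/L_☉ ≈ 0.38

M − M_☉ = 5.89 − 4.83 = 1.060
L/L_☉ = 10^(−0.4 (M − M_☉)) = 10^-0.424 = 0.3767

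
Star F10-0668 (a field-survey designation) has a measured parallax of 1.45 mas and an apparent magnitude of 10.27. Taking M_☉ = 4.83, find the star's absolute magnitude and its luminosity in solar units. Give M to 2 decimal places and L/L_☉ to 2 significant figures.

d = 1/p = 1000/1.45 mas = 689.7 pc
M = m − 5 log₁₀ d + 5 = 10.27 − 5·2.8386 + 5 = 1.077
M − M_☉ = 1.077 − 4.83 = -3.753
L/L_☉ = 10^(−0.4 × -3.753) = 31.71

M ≈ 1.08; L/L_☉ ≈ 32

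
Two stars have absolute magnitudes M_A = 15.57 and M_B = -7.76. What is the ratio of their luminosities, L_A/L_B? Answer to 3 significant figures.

ΔM = M_A − M_B = 23.33
L_A/L_B = 10^(−0.4 ΔM) = 10^-9.332 = 4.656×10^-10

L_A/L_B ≈ 4.66×10^-10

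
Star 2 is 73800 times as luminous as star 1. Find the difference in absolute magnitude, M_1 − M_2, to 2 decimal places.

M_1 − M_2 ≈ 12.17

Pogson: ΔM = −2.5 log₁₀(ratio) = −2.5 log₁₀(73800) = −2.5 × 4.8681 = -12.170
Star 2 is brighter so has the smaller magnitude: M_1 − M_2 is positive.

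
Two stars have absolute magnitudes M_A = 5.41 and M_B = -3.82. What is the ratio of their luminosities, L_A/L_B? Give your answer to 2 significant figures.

L_A/L_B ≈ 2.0×10^-4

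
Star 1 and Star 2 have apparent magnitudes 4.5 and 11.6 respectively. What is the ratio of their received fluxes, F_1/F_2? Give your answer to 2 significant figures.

F_1/F_2 ≈ 690

Δm = 4.5 − (11.6) = -7.1
Flux ratio = 10^(−0.4 Δm) = 10^(−0.4 × -7.1) = 10^2.840 = 691.8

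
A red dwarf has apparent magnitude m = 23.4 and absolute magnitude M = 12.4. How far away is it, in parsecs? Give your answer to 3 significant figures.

d ≈ 1580 pc

Distance modulus: m − M = 23.4 − (12.4) = 11.000
m − M = 5 log₁₀ d − 5
log₁₀ d = (m − M)/5 + 1 = 3.2000
d = 10^3.2000 = 1585 pc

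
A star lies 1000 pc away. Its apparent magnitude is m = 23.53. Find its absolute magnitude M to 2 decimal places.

M ≈ 13.53

5 log₁₀(d/10 pc) = 5 log₁₀(1000) − 5 = 10.000
M = m − 5 log₁₀(d/10) = 23.53 − 10.000 = 13.530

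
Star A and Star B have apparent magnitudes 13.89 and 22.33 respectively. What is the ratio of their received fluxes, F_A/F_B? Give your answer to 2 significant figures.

F_A/F_B ≈ 2400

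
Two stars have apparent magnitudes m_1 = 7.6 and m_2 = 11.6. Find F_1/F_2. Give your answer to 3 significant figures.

F_1/F_2 ≈ 39.8

Magnitude difference = -4.0
Flux ratio = 10^(−0.4 Δm) = 10^(−0.4 × -4.0) = 10^1.600 = 39.81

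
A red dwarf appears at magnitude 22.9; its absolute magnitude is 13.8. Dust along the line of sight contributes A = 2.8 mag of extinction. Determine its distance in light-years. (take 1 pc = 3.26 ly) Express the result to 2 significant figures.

d ≈ 590 ly

m − M = 5 log₁₀(d/10 pc) + A  ⇒  22.9 − (13.8) − 2.8 = 5 log₁₀(d/10)
6.300 = 5 log₁₀(d/10)
log₁₀ d = (m − M − A)/5 + 1 = 2.2600
d = 10^2.2600 = 182.0 pc
= 593.2 ly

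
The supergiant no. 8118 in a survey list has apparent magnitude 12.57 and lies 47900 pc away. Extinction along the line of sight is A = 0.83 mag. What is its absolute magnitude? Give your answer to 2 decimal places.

M ≈ -6.66

5 log₁₀(d/10 pc) = 5 log₁₀(47900) − 5 = 18.402
M = m − 5 log₁₀(d/10) − A = 12.57 − 18.402 − 0.83 = -6.662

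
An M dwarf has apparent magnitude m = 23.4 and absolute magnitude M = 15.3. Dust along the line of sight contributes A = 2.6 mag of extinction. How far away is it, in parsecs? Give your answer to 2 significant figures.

m − M = 5 log₁₀(d/10 pc) + A  ⇒  23.4 − (15.3) − 2.6 = 5 log₁₀(d/10)
5.500 = 5 log₁₀(d/10)
log₁₀ d = (m − M − A)/5 + 1 = 2.1000
d = 10^2.1000 = 125.9 pc

d ≈ 130 pc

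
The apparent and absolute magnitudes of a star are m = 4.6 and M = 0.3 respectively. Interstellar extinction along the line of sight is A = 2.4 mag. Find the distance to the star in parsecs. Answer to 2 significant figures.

m − M = 5 log₁₀(d/10 pc) + A  ⇒  4.6 − (0.3) − 2.4 = 5 log₁₀(d/10)
1.900 = 5 log₁₀(d/10)
log₁₀ d = (m − M − A)/5 + 1 = 1.3800
d = 10^1.3800 = 23.99 pc

d ≈ 24 pc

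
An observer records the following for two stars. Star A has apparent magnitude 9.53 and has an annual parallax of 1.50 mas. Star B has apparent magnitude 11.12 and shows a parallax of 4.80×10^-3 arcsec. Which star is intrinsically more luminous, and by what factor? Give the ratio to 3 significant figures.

Star A is more luminous, by a factor of 44.3.

Star A: p = 1.50 mas = 1.50×10^-3″ → d = 1/p = 666.7 pc
Star A: M = m − 5 log₁₀ d + 5 = 9.53 − 5·2.8239 + 5 = 0.410
Star B: d = 1/p = 1/4.80×10^-3″ = 208.3 pc
Star B: M = m − 5 log₁₀ d + 5 = 11.12 − 5·2.3188 + 5 = 4.526
ΔM = M_A − M_B = 0.410 − (4.526) = -4.116; smaller M is more luminous → Star A.
L ratio = 10^(0.4 |ΔM|) = 10^1.646 = 44.29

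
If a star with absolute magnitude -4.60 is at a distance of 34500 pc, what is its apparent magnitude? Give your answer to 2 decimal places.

m ≈ 13.09

m = M + 5 log₁₀ d − 5 = -4.60 + 5·4.5378 − 5 = 13.089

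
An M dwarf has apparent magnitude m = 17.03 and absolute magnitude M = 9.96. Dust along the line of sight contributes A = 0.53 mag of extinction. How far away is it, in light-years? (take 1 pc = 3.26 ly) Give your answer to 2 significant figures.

d ≈ 660 ly

m − M = 5 log₁₀(d/10 pc) + A  ⇒  17.03 − (9.96) − 0.53 = 5 log₁₀(d/10)
6.540 = 5 log₁₀(d/10)
log₁₀ d = (m − M − A)/5 + 1 = 2.3080
d = 10^2.3080 = 203.2 pc
= 662.5 ly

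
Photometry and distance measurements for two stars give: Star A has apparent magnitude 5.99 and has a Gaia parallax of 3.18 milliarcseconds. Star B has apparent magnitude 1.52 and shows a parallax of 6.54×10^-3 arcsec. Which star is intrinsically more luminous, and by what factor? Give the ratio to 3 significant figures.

Star A: p = 3.18 mas = 3.18×10^-3″ → d = 1/p = 314.5 pc
Star A: M = m − 5 log₁₀ d + 5 = 5.99 − 5·2.4976 + 5 = -1.498
Star B: d = 1/p = 1/6.54×10^-3″ = 152.9 pc
Star B: M = m − 5 log₁₀ d + 5 = 1.52 − 5·2.1844 + 5 = -4.402
ΔM = M_A − M_B = -1.498 − (-4.402) = 2.904; smaller M is more luminous → Star B.
L ratio = 10^(0.4 |ΔM|) = 10^1.162 = 14.51

Star B is more luminous, by a factor of 14.5.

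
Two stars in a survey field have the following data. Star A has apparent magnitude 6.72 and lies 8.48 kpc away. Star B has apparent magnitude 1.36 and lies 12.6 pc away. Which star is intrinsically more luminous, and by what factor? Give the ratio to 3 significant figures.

Star A is more luminous, by a factor of 3250.

Star A: d = 8.48 kpc = 8480 pc
Star A: M = m − 5 log₁₀ d + 5 = 6.72 − 5·3.9284 + 5 = -7.922
Star B: M = m − 5 log₁₀ d + 5 = 1.36 − 5·1.1004 + 5 = 0.858
ΔM = M_A − M_B = -7.922 − (0.858) = -8.780; smaller M is more luminous → Star A.
L ratio = 10^(0.4 |ΔM|) = 10^3.512 = 3251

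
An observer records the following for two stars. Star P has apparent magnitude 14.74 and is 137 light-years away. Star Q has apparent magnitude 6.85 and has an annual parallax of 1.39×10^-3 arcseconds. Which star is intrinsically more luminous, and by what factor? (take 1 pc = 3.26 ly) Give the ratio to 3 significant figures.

Star Q is more luminous, by a factor of 420000.

Star P: d = 137 ly / 3.26 = 42.02 pc
Star P: M = m − 5 log₁₀ d + 5 = 14.74 − 5·1.6235 + 5 = 11.622
Star Q: d = 1/p = 1/1.39×10^-3″ = 719.4 pc
Star Q: M = m − 5 log₁₀ d + 5 = 6.85 − 5·2.8570 + 5 = -2.435
ΔM = M_P − M_Q = 11.622 − (-2.435) = 14.057; smaller M is more luminous → Star Q.
L ratio = 10^(0.4 |ΔM|) = 10^5.623 = 419700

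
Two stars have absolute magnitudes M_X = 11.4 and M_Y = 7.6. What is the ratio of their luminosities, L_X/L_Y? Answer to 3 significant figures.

ΔM = M_X − M_Y = 3.8
L_X/L_Y = 10^(−0.4 ΔM) = 10^-1.520 = 0.03020

L_X/L_Y ≈ 0.0302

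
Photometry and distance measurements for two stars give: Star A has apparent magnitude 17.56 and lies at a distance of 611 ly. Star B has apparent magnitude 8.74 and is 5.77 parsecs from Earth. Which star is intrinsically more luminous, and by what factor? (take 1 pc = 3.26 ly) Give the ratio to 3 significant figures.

Star A: d = 611 ly / 3.26 = 187.4 pc
Star A: M = m − 5 log₁₀ d + 5 = 17.56 − 5·2.2728 + 5 = 11.196
Star B: M = m − 5 log₁₀ d + 5 = 8.74 − 5·0.7612 + 5 = 9.934
ΔM = M_A − M_B = 11.196 − (9.934) = 1.262; smaller M is more luminous → Star B.
L ratio = 10^(0.4 |ΔM|) = 10^0.505 = 3.197

Star B is more luminous, by a factor of 3.20.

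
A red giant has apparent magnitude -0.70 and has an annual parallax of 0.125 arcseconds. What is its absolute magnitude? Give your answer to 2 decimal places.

M ≈ -0.22

d = 1/p = 1/0.125″ = 8.000 pc
5 log₁₀(d/10 pc) = 5 log₁₀(8.000) − 5 = -0.485
M = m − 5 log₁₀(d/10) = -0.70 + 0.485 = -0.215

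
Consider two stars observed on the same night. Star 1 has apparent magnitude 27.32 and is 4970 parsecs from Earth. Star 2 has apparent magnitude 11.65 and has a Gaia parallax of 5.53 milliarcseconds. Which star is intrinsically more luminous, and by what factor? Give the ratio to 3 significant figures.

Star 1: M = m − 5 log₁₀ d + 5 = 27.32 − 5·3.6964 + 5 = 13.838
Star 2: p = 5.53 mas = 5.53×10^-3″ → d = 1/p = 180.8 pc
Star 2: M = m − 5 log₁₀ d + 5 = 11.65 − 5·2.2573 + 5 = 5.364
ΔM = M_1 − M_2 = 13.838 − (5.364) = 8.475; smaller M is more luminous → Star 2.
L ratio = 10^(0.4 |ΔM|) = 10^3.390 = 2454

Star 2 is more luminous, by a factor of 2450.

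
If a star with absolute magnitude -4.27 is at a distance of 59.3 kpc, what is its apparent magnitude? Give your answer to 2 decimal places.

d = 59.3 kpc = 59300 pc
m = M + 5 log₁₀ d − 5 = -4.27 + 5·4.7731 − 5 = 14.595

m ≈ 14.60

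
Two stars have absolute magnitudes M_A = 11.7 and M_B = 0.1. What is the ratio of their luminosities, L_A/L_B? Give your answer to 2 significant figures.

ΔM = M_A − M_B = 11.6
L_A/L_B = 10^(−0.4 ΔM) = 10^-4.640 = 2.291×10^-5

L_A/L_B ≈ 2.3×10^-5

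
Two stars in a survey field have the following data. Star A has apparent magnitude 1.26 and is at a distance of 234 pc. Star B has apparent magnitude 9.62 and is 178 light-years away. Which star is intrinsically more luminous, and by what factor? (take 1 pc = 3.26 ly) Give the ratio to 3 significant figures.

Star A: M = m − 5 log₁₀ d + 5 = 1.26 − 5·2.3692 + 5 = -5.586
Star B: d = 178 ly / 3.26 = 54.60 pc
Star B: M = m − 5 log₁₀ d + 5 = 9.62 − 5·1.7372 + 5 = 5.934
ΔM = M_A − M_B = -5.586 − (5.934) = -11.520; smaller M is more luminous → Star A.
L ratio = 10^(0.4 |ΔM|) = 10^4.608 = 40550

Star A is more luminous, by a factor of 40600.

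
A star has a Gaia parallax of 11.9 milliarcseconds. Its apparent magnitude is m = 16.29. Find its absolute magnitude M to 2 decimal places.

M ≈ 11.67

p = 11.9 mas = 0.0119″ → d = 1/p = 84.03 pc
5 log₁₀(d/10 pc) = 5 log₁₀(84.03) − 5 = 4.622
M = m − 5 log₁₀(d/10) = 16.29 − 4.622 = 11.668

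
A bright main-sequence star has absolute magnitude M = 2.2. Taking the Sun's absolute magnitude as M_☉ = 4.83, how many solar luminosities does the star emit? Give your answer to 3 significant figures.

M − M_☉ = 2.2 − 4.83 = -2.630
L/L_☉ = 10^(−0.4 (M − M_☉)) = 10^1.052 = 11.27

L/L_☉ ≈ 11.3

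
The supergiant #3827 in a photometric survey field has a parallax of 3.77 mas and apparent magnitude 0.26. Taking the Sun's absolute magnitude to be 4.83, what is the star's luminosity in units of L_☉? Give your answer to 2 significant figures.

d = 1/p = 1000/3.77 mas = 265.3 pc
M = m − 5 log₁₀ d + 5 = 0.26 − 5·2.4237 + 5 = -6.858
M − M_☉ = -6.858 − 4.83 = -11.688
L/L_☉ = 10^(−0.4 × -11.688) = 47350

L/L_☉ ≈ 47000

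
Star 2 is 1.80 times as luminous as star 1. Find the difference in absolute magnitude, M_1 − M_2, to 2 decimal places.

M_1 − M_2 ≈ 0.64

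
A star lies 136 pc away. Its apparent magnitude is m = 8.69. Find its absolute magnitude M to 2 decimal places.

M ≈ 3.02

5 log₁₀(d/10 pc) = 5 log₁₀(136.0) − 5 = 5.668
M = m − 5 log₁₀(d/10) = 8.69 − 5.668 = 3.022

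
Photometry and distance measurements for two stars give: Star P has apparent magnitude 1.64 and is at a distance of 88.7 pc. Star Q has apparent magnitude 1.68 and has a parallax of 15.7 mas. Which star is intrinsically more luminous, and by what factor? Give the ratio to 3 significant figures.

Star P: M = m − 5 log₁₀ d + 5 = 1.64 − 5·1.9479 + 5 = -3.100
Star Q: p = 15.7 mas = 0.0157″ → d = 1/p = 63.69 pc
Star Q: M = m − 5 log₁₀ d + 5 = 1.68 − 5·1.8041 + 5 = -2.341
ΔM = M_P − M_Q = -3.100 − (-2.341) = -0.759; smaller M is more luminous → Star P.
L ratio = 10^(0.4 |ΔM|) = 10^0.304 = 2.012

Star P is more luminous, by a factor of 2.01.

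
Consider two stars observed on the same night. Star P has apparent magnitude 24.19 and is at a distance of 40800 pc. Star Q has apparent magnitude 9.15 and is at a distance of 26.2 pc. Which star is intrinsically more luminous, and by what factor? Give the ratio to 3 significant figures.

Star P: M = m − 5 log₁₀ d + 5 = 24.19 − 5·4.6107 + 5 = 6.137
Star Q: M = m − 5 log₁₀ d + 5 = 9.15 − 5·1.4183 + 5 = 7.058
ΔM = M_P − M_Q = 6.137 − (7.058) = -0.922; smaller M is more luminous → Star P.
L ratio = 10^(0.4 |ΔM|) = 10^0.369 = 2.337

Star P is more luminous, by a factor of 2.34.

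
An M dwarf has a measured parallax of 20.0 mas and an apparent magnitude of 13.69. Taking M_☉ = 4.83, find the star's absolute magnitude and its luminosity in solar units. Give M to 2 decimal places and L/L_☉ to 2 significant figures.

d = 1/p = 1000/20.0 mas = 50.00 pc
M = m − 5 log₁₀ d + 5 = 13.69 − 5·1.6990 + 5 = 10.195
M − M_☉ = 10.195 − 4.83 = 5.365
L/L_☉ = 10^(−0.4 × 5.365) = 7.144×10^-3

M ≈ 10.20; L/L_☉ ≈ 7.1×10^-3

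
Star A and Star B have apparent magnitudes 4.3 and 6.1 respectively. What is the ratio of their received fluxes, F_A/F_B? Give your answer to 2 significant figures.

F_A/F_B ≈ 5.2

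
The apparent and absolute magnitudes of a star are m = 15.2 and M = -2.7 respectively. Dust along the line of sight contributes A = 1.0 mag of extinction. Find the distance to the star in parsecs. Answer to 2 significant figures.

d ≈ 24000 pc

m − M = 5 log₁₀(d/10 pc) + A  ⇒  15.2 − (-2.7) − 1.0 = 5 log₁₀(d/10)
16.900 = 5 log₁₀(d/10)
log₁₀ d = (m − M − A)/5 + 1 = 4.3800
d = 10^4.3800 = 23990 pc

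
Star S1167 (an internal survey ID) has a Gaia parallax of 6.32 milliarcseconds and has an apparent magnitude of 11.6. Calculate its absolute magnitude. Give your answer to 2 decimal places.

p = 6.32 mas = 6.32×10^-3″ → d = 1/p = 158.2 pc
5 log₁₀(d/10 pc) = 5 log₁₀(158.2) − 5 = 5.996
M = m − 5 log₁₀(d/10) = 11.6 − 5.996 = 5.604

M ≈ 5.60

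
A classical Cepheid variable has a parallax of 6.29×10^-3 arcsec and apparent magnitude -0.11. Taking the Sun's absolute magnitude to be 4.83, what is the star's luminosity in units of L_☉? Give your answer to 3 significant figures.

L/L_☉ ≈ 23900

d = 1/p = 1/6.29×10^-3″ = 159.0 pc
M = m − 5 log₁₀ d + 5 = -0.11 − 5·2.2013 + 5 = -6.117
M − M_☉ = -6.117 − 4.83 = -10.947
L/L_☉ = 10^(−0.4 × -10.947) = 23920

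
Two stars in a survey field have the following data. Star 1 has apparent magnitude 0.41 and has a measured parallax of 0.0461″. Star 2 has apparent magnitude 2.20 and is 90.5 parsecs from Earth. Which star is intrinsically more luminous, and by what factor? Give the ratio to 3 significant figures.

Star 1: d = 1/p = 1/0.0461″ = 21.69 pc
Star 1: M = m − 5 log₁₀ d + 5 = 0.41 − 5·1.3363 + 5 = -1.271
Star 2: M = m − 5 log₁₀ d + 5 = 2.20 − 5·1.9566 + 5 = -2.583
ΔM = M_1 − M_2 = -1.271 − (-2.583) = 1.312; smaller M is more luminous → Star 2.
L ratio = 10^(0.4 |ΔM|) = 10^0.525 = 3.347

Star 2 is more luminous, by a factor of 3.35.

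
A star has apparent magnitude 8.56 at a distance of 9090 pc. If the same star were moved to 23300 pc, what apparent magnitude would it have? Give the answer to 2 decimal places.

m ≈ 10.60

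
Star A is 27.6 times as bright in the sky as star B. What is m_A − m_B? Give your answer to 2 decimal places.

m_A − m_B ≈ -3.60

Pogson: Δm = −2.5 log₁₀(ratio) = −2.5 log₁₀(27.6) = −2.5 × 1.4409 = -3.602
Star A is brighter, so it has the smaller magnitude: the difference is negative.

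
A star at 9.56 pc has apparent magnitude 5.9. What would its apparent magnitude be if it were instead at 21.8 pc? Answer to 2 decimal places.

Flux ∝ 1/d², so Δm = 5 log₁₀(d₂/d₁) = 5 log₁₀(21.8/9.56) = 1.790
m₂ = m₁ + Δm = 5.9 + (1.790) = 7.690

m ≈ 7.69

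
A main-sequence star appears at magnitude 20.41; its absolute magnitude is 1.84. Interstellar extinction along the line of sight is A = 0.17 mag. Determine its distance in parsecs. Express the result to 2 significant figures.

m − M = 5 log₁₀(d/10 pc) + A  ⇒  20.41 − (1.84) − 0.17 = 5 log₁₀(d/10)
18.400 = 5 log₁₀(d/10)
log₁₀ d = (m − M − A)/5 + 1 = 4.6800
d = 10^4.6800 = 47860 pc

d ≈ 48000 pc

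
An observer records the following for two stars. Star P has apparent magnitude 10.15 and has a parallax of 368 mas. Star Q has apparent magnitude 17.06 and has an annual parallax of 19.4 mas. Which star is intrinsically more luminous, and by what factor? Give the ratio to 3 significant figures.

Star P: p = 368 mas = 0.368″ → d = 1/p = 2.717 pc
Star P: M = m − 5 log₁₀ d + 5 = 10.15 − 5·0.4342 + 5 = 12.979
Star Q: p = 19.4 mas = 0.0194″ → d = 1/p = 51.55 pc
Star Q: M = m − 5 log₁₀ d + 5 = 17.06 − 5·1.7122 + 5 = 13.499
ΔM = M_P − M_Q = 12.979 − (13.499) = -0.520; smaller M is more luminous → Star P.
L ratio = 10^(0.4 |ΔM|) = 10^0.208 = 1.614

Star P is more luminous, by a factor of 1.61.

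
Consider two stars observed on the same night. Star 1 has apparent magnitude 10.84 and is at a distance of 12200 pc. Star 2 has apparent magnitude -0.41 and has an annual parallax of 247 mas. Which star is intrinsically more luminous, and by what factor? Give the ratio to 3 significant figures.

Star 1: M = m − 5 log₁₀ d + 5 = 10.84 − 5·4.0864 + 5 = -4.592
Star 2: p = 247 mas = 0.247″ → d = 1/p = 4.049 pc
Star 2: M = m − 5 log₁₀ d + 5 = -0.41 − 5·0.6073 + 5 = 1.553
ΔM = M_1 − M_2 = -4.592 − (1.553) = -6.145; smaller M is more luminous → Star 1.
L ratio = 10^(0.4 |ΔM|) = 10^2.458 = 287.2

Star 1 is more luminous, by a factor of 287.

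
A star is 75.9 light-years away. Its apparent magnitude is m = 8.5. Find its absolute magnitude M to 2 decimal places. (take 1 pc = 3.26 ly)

M ≈ 6.66

d = 75.9 ly / 3.26 = 23.28 pc
5 log₁₀(d/10 pc) = 5 log₁₀(23.28) − 5 = 1.835
M = m − 5 log₁₀(d/10) = 8.5 − 1.835 = 6.665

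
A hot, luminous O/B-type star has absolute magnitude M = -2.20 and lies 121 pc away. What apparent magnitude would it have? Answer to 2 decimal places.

m ≈ 3.21

m = M + 5 log₁₀ d − 5 = -2.20 + 5·2.0828 − 5 = 3.214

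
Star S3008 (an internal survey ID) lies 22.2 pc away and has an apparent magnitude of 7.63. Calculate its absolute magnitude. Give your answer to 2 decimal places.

5 log₁₀(d/10 pc) = 5 log₁₀(22.20) − 5 = 1.732
M = m − 5 log₁₀(d/10) = 7.63 − 1.732 = 5.898

M ≈ 5.90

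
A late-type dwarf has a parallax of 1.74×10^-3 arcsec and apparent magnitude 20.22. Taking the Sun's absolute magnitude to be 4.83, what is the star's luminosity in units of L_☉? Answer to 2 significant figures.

L/L_☉ ≈ 2.3×10^-3

d = 1/p = 1/1.74×10^-3″ = 574.7 pc
M = m − 5 log₁₀ d + 5 = 20.22 − 5·2.7595 + 5 = 11.423
M − M_☉ = 11.423 − 4.83 = 6.593
L/L_☉ = 10^(−0.4 × 6.593) = 2.306×10^-3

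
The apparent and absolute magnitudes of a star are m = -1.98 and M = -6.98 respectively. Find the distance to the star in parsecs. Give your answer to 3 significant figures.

d ≈ 100 pc

μ = m − M = 5.000
m − M = 5 log₁₀ d − 5
log₁₀ d = (m − M)/5 + 1 = 2.0000
d = 10^2.0000 = 100.0 pc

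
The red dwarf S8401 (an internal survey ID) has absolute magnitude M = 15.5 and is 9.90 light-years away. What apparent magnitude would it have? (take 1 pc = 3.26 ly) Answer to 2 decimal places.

d = 9.90 ly / 3.26 = 3.037 pc
m = M + 5 log₁₀ d − 5 = 15.5 + 5·0.4824 − 5 = 12.912

m ≈ 12.91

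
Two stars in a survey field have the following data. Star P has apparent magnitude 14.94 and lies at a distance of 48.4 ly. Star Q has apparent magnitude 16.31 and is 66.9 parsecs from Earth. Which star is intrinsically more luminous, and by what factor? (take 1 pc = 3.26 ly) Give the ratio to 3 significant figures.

Star P: d = 48.4 ly / 3.26 = 14.85 pc
Star P: M = m − 5 log₁₀ d + 5 = 14.94 − 5·1.1716 + 5 = 14.082
Star Q: M = m − 5 log₁₀ d + 5 = 16.31 − 5·1.8254 + 5 = 12.183
ΔM = M_P − M_Q = 14.082 − (12.183) = 1.899; smaller M is more luminous → Star Q.
L ratio = 10^(0.4 |ΔM|) = 10^0.760 = 5.749

Star Q is more luminous, by a factor of 5.75.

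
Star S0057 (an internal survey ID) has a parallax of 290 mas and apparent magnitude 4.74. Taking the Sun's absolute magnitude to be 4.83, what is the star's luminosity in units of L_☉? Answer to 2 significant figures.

L/L_☉ ≈ 0.13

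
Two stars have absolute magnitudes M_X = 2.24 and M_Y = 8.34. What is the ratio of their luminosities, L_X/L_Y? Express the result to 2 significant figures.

L_X/L_Y ≈ 280

ΔM = M_X − M_Y = -6.10
L_X/L_Y = 10^(−0.4 ΔM) = 10^2.440 = 275.4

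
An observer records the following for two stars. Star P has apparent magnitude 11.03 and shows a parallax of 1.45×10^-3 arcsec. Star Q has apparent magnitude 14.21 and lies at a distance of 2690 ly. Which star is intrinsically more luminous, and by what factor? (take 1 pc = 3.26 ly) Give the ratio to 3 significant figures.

Star P is more luminous, by a factor of 13.1.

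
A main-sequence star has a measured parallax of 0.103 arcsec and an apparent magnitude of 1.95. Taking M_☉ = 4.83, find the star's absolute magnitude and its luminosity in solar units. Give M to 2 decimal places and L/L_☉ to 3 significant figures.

M ≈ 2.01; L/L_☉ ≈ 13.4

d = 1/p = 1/0.103″ = 9.709 pc
M = m − 5 log₁₀ d + 5 = 1.95 − 5·0.9872 + 5 = 2.014
M − M_☉ = 2.014 − 4.83 = -2.816
L/L_☉ = 10^(−0.4 × -2.816) = 13.38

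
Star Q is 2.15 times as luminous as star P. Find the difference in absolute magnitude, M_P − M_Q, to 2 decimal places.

M_P − M_Q ≈ 0.83

Pogson: ΔM = −2.5 log₁₀(ratio) = −2.5 log₁₀(2.15) = −2.5 × 0.3324 = -0.831
Star Q is brighter so has the smaller magnitude: M_P − M_Q is positive.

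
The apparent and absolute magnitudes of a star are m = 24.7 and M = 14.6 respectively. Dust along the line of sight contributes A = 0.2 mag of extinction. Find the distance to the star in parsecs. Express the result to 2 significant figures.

d ≈ 950 pc

m − M = 5 log₁₀(d/10 pc) + A  ⇒  24.7 − (14.6) − 0.2 = 5 log₁₀(d/10)
9.900 = 5 log₁₀(d/10)
log₁₀ d = (m − M − A)/5 + 1 = 2.9800
d = 10^2.9800 = 955.0 pc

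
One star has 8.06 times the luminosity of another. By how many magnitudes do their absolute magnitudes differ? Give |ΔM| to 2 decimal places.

Pogson: ΔM = −2.5 log₁₀(ratio) = −2.5 log₁₀(8.06) = −2.5 × 0.9063 = -2.266

|ΔM| ≈ 2.27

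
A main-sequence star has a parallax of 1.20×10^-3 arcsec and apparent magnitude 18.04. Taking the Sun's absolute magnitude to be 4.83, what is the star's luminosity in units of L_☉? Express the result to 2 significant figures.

L/L_☉ ≈ 0.036

d = 1/p = 1/1.20×10^-3″ = 833.3 pc
M = m − 5 log₁₀ d + 5 = 18.04 − 5·2.9208 + 5 = 8.436
M − M_☉ = 8.436 − 4.83 = 3.606
L/L_☉ = 10^(−0.4 × 3.606) = 0.03611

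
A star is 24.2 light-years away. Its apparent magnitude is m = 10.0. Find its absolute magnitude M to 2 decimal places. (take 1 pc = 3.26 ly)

M ≈ 10.65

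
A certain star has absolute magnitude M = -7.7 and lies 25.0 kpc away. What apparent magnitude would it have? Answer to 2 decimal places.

m ≈ 9.29

d = 25.0 kpc = 25000 pc
m = M + 5 log₁₀ d − 5 = -7.7 + 5·4.3979 − 5 = 9.290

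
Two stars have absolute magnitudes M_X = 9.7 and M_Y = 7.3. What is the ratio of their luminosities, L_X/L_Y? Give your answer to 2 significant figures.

L_X/L_Y ≈ 0.11

ΔM = M_X − M_Y = 2.4
L_X/L_Y = 10^(−0.4 ΔM) = 10^-0.960 = 0.1096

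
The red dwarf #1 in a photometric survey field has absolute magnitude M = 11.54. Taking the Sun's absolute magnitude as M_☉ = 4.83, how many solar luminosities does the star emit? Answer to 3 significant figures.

M − M_☉ = 11.54 − 4.83 = 6.710
L/L_☉ = 10^(−0.4 (M − M_☉)) = 10^-2.684 = 2.070×10^-3

L/L_☉ ≈ 2.07×10^-3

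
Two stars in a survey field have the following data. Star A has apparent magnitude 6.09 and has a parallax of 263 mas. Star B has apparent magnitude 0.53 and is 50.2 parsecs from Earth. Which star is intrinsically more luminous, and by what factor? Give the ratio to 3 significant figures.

Star B is more luminous, by a factor of 29200.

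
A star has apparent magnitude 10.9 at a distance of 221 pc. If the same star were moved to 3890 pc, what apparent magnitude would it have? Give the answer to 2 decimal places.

m ≈ 17.13

Flux ∝ 1/d², so Δm = 5 log₁₀(d₂/d₁) = 5 log₁₀(3890/221) = 6.228
m₂ = m₁ + Δm = 10.9 + (6.228) = 17.128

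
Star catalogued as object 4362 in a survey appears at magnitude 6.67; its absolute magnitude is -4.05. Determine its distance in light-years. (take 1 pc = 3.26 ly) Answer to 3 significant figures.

Distance modulus: m − M = 6.67 − (-4.05) = 10.720
m − M = 5 log₁₀ d − 5
log₁₀ d = (m − M)/5 + 1 = 3.1440
d = 10^3.1440 = 1393 pc
= 4542 ly

d ≈ 4540 ly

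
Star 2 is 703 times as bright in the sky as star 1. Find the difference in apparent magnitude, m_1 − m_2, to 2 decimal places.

m_1 − m_2 ≈ 7.12

Pogson: Δm = −2.5 log₁₀(ratio) = −2.5 log₁₀(703) = −2.5 × 2.8470 = -7.117
Star 2 is brighter so has the smaller magnitude: m_1 − m_2 is positive.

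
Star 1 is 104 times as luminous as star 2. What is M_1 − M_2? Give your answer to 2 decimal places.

Pogson: ΔM = −2.5 log₁₀(ratio) = −2.5 log₁₀(104) = −2.5 × 2.0170 = -5.043
Star 1 is brighter, so it has the smaller magnitude: the difference is negative.

M_1 − M_2 ≈ -5.04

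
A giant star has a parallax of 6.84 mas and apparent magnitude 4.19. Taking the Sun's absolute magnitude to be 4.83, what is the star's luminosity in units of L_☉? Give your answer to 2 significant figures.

L/L_☉ ≈ 390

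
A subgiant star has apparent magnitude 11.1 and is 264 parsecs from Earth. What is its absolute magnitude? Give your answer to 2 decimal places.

M ≈ 3.99

5 log₁₀(d/10 pc) = 5 log₁₀(264.0) − 5 = 7.108
M = m − 5 log₁₀(d/10) = 11.1 − 7.108 = 3.992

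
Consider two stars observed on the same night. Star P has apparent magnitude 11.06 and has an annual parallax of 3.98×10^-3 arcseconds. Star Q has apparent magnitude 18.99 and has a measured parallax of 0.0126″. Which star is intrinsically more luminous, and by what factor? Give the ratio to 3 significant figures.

Star P is more luminous, by a factor of 14900.

Star P: d = 1/p = 1/3.98×10^-3″ = 251.3 pc
Star P: M = m − 5 log₁₀ d + 5 = 11.06 − 5·2.4001 + 5 = 4.059
Star Q: d = 1/p = 1/0.0126″ = 79.37 pc
Star Q: M = m − 5 log₁₀ d + 5 = 18.99 − 5·1.8996 + 5 = 14.492
ΔM = M_P − M_Q = 4.059 − (14.492) = -10.432; smaller M is more luminous → Star P.
L ratio = 10^(0.4 |ΔM|) = 10^4.173 = 14890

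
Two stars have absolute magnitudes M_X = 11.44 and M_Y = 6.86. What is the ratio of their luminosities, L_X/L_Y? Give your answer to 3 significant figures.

ΔM = M_X − M_Y = 4.58
L_X/L_Y = 10^(−0.4 ΔM) = 10^-1.832 = 0.01472

L_X/L_Y ≈ 0.0147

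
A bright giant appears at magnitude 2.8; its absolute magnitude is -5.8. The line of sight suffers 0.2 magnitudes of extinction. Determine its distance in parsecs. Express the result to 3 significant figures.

d ≈ 479 pc

m − M = 5 log₁₀(d/10 pc) + A  ⇒  2.8 − (-5.8) − 0.2 = 5 log₁₀(d/10)
8.400 = 5 log₁₀(d/10)
log₁₀ d = (m − M − A)/5 + 1 = 2.6800
d = 10^2.6800 = 478.6 pc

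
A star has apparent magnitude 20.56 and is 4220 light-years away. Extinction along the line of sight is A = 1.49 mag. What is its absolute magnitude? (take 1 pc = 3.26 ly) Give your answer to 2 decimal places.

M ≈ 8.51

d = 4220 ly / 3.26 = 1294 pc
5 log₁₀(d/10 pc) = 5 log₁₀(1294) − 5 = 10.560
M = m − 5 log₁₀(d/10) − A = 20.56 − 10.560 − 1.49 = 8.510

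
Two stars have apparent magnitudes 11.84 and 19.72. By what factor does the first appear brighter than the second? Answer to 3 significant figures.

1420

Δm = 11.84 − (19.72) = -7.88
Flux ratio = 10^(−0.4 Δm) = 10^(−0.4 × -7.88) = 10^3.152 = 1419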